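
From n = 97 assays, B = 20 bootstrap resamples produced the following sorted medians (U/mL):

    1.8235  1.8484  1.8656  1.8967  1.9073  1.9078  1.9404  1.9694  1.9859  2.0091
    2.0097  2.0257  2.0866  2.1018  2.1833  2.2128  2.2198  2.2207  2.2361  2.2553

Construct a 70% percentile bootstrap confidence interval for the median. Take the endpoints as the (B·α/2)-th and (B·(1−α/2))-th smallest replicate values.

α = 0.30; lower rank = 20 × 0.150 = 3; upper rank = 20 × 0.850 = 17.
The 3rd smallest replicate is 1.8656; the 17th is 2.2198.

(1.8656, 2.2198)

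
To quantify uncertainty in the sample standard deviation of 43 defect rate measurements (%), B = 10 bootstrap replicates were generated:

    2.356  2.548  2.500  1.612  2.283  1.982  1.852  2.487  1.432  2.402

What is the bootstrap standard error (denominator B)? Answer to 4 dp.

Bootstrap SE is the standard deviation of the 10 replicate standard deviations.
Mean of replicates: (2.356 + 2.548 + 2.500 + 1.612 + 2.283 + 1.982 + 1.852 + 2.487 + 1.432 + 2.402) / 10 = 21.45400 / 10 = 2.14540
Sum of squared deviations: (+0.21060)² + (+0.40260)² + (+0.35460)² + (−0.53340)² + (+0.13760)² + (−0.16340)² + (−0.29340)² + (+0.34160)² + (−0.71340)² + (+0.25660)² = 1.43989
Variance = 1.43989 / 10 = 0.14399
SE* = √0.14399

SE* = 0.3795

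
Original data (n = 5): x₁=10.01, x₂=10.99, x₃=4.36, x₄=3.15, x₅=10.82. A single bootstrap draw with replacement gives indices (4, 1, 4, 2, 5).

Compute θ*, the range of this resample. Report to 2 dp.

Resample values: 3.15, 10.01, 3.15, 10.99, 10.82.
Range = 10.99 − 3.15 = 7.84

θ* = 7.84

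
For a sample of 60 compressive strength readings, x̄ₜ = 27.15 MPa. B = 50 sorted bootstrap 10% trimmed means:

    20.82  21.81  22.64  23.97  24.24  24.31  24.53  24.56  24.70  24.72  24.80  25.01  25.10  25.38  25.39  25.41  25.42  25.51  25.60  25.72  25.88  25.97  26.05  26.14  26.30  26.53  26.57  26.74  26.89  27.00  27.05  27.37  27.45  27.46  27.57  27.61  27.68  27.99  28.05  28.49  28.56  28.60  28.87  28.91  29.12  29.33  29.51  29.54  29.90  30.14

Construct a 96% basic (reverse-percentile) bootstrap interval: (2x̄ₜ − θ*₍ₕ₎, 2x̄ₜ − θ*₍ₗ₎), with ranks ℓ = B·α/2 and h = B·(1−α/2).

Percentile endpoints at ranks 1 and 49: θ*₍1₎ = 20.82, θ*₍49₎ = 29.90.
Basic interval reflects these around x̄ₜ:
  lower = 2 × 27.15 − 29.90 = 24.40
  upper = 2 × 27.15 − 20.82 = 33.48

(24.40, 33.48)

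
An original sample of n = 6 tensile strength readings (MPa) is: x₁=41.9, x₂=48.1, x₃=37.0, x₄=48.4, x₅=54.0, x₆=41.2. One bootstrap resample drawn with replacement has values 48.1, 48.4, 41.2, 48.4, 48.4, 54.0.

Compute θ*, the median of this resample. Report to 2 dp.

θ* = 48.40

Sorted: 41.2, 48.1, 48.4, 48.4, 48.4, 54.0
Median = average of the two middle values = 48.40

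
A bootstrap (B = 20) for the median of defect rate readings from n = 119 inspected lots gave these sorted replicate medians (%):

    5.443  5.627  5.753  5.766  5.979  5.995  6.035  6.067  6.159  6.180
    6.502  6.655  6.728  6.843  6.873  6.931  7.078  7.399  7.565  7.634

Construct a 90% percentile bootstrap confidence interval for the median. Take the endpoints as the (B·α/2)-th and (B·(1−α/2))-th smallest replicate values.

α = 0.10; lower rank = 20 × 0.050 = 1; upper rank = 20 × 0.950 = 19.
The 1st smallest replicate is 5.443; the 19th is 7.565.

(5.443, 7.565)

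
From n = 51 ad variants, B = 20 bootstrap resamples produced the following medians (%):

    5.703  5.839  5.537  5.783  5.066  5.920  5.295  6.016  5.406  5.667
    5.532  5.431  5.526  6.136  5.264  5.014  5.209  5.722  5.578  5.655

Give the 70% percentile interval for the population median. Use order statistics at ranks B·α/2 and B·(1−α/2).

(5.209, 5.839)

Sorted replicates: 5.014, 5.066, 5.209, 5.264, 5.295, 5.406, 5.431, 5.526, 5.532, 5.537, 5.578, 5.655, 5.667, 5.703, 5.722, 5.783, 5.839, 5.920, 6.016, 6.136
α = 0.30; lower rank = 20 × 0.150 = 3; upper rank = 20 × 0.850 = 17.
The 3rd smallest replicate is 5.209; the 17th is 5.839.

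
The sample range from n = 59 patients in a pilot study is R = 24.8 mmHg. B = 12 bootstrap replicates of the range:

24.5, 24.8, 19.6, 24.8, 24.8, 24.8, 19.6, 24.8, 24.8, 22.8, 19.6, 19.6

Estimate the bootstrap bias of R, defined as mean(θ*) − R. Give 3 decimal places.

mean(θ*) = (24.5 + 24.8 + 19.6 + 24.8 + 24.8 + 24.8 + 19.6 + 24.8 + 24.8 + 22.8 + 19.6 + 19.6) / 12 = 22.8750
bias = 22.8750 − 24.8

bias = −1.925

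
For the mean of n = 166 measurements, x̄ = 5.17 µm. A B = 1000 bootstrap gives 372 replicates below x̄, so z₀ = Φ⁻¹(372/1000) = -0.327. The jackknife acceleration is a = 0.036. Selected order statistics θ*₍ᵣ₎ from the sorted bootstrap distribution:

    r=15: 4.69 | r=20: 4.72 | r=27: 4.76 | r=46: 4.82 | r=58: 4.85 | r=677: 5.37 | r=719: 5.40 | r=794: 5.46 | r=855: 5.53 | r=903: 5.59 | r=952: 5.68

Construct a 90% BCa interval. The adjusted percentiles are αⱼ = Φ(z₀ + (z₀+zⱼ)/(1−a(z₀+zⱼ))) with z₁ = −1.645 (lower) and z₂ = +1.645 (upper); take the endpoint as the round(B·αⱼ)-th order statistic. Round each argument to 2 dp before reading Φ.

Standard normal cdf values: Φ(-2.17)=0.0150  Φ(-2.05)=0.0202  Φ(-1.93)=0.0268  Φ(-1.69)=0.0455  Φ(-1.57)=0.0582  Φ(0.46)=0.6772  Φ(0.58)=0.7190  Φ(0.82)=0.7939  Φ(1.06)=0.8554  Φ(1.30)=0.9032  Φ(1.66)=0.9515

(4.69, 5.53)

Lower: z₀ + z₁ = -0.327 + (-1.645) = -1.972; 1 − a(z₀+z₁) = 1 − (0.036)(-1.972) = 1.0710; argument = -0.327 + (-1.972)/1.0710 = -2.1683 → -2.17.
α₁ = Φ(-2.17) = 0.0150; rank = round(1000 × 0.0150) = 15; θ*₍15₎ = 4.69.
Upper: z₀ + z₂ = 1.318; 1 − a(z₀+z₂) = 0.9526; argument = 1.0567 → 1.06; α₂ = 0.8554; rank = 855; θ*₍855₎ = 5.53.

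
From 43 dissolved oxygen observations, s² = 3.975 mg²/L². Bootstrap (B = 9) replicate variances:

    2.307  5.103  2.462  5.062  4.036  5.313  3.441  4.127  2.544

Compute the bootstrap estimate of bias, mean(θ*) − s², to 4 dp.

mean(θ*) = (2.307 + 5.103 + 2.462 + 5.062 + 4.036 + 5.313 + 3.441 + 4.127 + 2.544) / 9 = 3.82167
bias = 3.82167 − 3.975

bias = −0.1533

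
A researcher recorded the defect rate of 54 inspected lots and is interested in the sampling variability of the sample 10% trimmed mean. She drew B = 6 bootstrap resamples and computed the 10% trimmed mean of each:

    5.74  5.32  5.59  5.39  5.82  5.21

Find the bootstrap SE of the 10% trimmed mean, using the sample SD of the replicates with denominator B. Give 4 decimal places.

Bootstrap SE is the standard deviation of the 6 replicate 10% trimmed means.
Mean of replicates: (5.74 + 5.32 + 5.59 + 5.39 + 5.82 + 5.21) / 6 = 33.07000 / 6 = 5.51167
Sum of squared deviations: (+0.22833)² + (−0.19167)² + (+0.07833)² + (−0.12167)² + (+0.30833)² + (−0.30167)² = 0.29588
Variance = 0.29588 / 6 = 0.04931
SE* = √0.04931

SE* = 0.2221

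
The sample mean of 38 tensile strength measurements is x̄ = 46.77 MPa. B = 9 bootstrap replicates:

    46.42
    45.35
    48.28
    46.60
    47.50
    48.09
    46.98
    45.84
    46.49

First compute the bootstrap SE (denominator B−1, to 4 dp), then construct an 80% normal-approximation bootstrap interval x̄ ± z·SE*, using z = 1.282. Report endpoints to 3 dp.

(45.515, 48.025)

Mean of replicates = 46.8389; sum of squared deviations = 7.6679; SE* = √(7.6679/8) = 0.9790
Margin = 1.282 × 0.9790 = 1.2551
Interval: 46.77 ± 1.2551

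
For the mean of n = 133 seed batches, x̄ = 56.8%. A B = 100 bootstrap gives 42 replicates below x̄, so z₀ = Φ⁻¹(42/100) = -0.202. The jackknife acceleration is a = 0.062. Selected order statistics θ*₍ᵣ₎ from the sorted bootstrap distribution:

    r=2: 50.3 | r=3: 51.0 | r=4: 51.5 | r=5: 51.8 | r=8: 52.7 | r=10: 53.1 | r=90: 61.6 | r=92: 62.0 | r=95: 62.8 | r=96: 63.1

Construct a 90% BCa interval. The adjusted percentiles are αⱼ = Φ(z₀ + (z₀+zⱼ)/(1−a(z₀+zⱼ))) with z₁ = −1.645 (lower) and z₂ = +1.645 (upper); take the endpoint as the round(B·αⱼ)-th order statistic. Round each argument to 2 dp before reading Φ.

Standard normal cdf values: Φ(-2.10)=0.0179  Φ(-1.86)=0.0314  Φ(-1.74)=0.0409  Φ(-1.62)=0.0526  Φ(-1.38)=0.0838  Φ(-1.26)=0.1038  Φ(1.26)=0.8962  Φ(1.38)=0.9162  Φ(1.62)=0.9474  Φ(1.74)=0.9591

Lower: z₀ + z₁ = -0.202 + (-1.645) = -1.847; 1 − a(z₀+z₁) = 1 − (0.062)(-1.847) = 1.1145; argument = -0.202 + (-1.847)/1.1145 = -1.8592 → -1.86.
α₁ = Φ(-1.86) = 0.0314; rank = round(100 × 0.0314) = 3; θ*₍3₎ = 51.0.
Upper: z₀ + z₂ = 1.443; 1 − a(z₀+z₂) = 0.9105; argument = 1.3828 → 1.38; α₂ = 0.9162; rank = 92; θ*₍92₎ = 62.0.

(51.0, 62.0)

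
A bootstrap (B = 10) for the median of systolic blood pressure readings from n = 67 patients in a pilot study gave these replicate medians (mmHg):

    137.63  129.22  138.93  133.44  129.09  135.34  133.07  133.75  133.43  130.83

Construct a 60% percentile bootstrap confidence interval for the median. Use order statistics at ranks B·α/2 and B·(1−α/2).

(129.22, 135.34)

Sorted replicates: 129.09, 129.22, 130.83, 133.07, 133.43, 133.44, 133.75, 135.34, 137.63, 138.93
α = 0.40; lower rank = 10 × 0.200 = 2; upper rank = 10 × 0.800 = 8.
The 2nd smallest replicate is 129.22; the 8th is 135.34.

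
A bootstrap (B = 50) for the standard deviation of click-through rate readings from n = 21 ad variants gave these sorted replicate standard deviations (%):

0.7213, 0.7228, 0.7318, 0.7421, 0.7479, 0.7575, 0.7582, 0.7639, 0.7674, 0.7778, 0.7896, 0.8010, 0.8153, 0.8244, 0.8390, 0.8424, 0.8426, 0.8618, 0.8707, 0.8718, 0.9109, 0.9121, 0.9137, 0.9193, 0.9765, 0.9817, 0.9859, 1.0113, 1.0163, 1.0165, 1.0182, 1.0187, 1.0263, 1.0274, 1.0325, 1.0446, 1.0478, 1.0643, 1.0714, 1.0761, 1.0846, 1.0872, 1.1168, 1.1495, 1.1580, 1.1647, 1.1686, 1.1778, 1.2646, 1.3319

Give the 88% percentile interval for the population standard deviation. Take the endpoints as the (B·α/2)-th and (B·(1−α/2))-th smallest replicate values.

(0.7318, 1.1686)

α = 0.12; lower rank = 50 × 0.060 = 3; upper rank = 50 × 0.940 = 47.
The 3rd smallest replicate is 0.7318; the 47th is 1.1686.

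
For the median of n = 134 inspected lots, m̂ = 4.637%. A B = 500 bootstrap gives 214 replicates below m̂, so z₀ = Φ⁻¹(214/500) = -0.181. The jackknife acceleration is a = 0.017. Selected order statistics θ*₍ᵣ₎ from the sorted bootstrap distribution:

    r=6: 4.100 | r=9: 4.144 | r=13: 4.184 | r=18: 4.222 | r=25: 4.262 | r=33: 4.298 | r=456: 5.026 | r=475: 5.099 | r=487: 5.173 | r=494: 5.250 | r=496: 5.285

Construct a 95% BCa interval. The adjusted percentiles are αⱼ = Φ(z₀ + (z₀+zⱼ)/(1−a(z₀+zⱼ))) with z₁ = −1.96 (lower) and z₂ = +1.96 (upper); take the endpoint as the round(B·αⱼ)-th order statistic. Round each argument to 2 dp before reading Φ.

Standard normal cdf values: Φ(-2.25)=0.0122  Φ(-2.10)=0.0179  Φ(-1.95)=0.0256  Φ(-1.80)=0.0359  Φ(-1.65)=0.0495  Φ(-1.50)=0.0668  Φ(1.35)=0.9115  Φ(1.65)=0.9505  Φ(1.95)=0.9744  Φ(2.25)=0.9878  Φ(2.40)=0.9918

(4.100, 5.099)

Lower: z₀ + z₁ = -0.181 + (-1.960) = -2.141; 1 − a(z₀+z₁) = 1 − (0.017)(-2.141) = 1.0364; argument = -0.181 + (-2.141)/1.0364 = -2.2468 → -2.25.
α₁ = Φ(-2.25) = 0.0122; rank = round(500 × 0.0122) = 6; θ*₍6₎ = 4.100.
Upper: z₀ + z₂ = 1.779; 1 − a(z₀+z₂) = 0.9698; argument = 1.6535 → 1.65; α₂ = 0.9505; rank = 475; θ*₍475₎ = 5.099.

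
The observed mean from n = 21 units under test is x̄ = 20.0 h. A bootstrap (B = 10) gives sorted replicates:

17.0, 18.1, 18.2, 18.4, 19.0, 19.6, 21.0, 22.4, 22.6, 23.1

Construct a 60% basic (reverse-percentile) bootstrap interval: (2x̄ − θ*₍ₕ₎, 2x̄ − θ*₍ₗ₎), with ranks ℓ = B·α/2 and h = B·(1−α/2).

Percentile endpoints at ranks 2 and 8: θ*₍2₎ = 18.1, θ*₍8₎ = 22.4.
Basic interval reflects these around x̄:
  lower = 2 × 20.0 − 22.4 = 17.6
  upper = 2 × 20.0 − 18.1 = 21.9

(17.6, 21.9)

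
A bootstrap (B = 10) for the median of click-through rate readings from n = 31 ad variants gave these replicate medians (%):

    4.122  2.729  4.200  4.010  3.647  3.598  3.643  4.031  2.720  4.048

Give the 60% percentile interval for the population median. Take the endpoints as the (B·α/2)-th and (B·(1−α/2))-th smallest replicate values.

Sorted replicates: 2.720, 2.729, 3.598, 3.643, 3.647, 4.010, 4.031, 4.048, 4.122, 4.200
α = 0.40; lower rank = 10 × 0.200 = 2; upper rank = 10 × 0.800 = 8.
The 2nd smallest replicate is 2.729; the 8th is 4.048.

(2.729, 4.048)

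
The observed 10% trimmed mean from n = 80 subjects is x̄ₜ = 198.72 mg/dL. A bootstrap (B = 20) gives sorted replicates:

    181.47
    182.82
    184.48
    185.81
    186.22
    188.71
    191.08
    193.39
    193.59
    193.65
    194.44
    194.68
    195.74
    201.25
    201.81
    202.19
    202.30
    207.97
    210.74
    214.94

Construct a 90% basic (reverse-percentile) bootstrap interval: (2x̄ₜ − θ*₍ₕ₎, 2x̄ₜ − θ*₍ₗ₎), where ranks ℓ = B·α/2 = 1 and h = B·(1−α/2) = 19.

(186.70, 215.97)

Percentile endpoints at ranks 1 and 19: θ*₍1₎ = 181.47, θ*₍19₎ = 210.74.
Basic interval reflects these around x̄ₜ:
  lower = 2 × 198.72 − 210.74 = 186.70
  upper = 2 × 198.72 − 181.47 = 215.97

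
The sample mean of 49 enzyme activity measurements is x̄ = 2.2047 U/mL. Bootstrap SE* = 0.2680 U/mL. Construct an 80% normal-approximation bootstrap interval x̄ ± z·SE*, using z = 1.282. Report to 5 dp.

(1.86112, 2.54828)

Margin = 1.282 × 0.2680 = 0.343576
Interval: 2.2047 ± 0.343576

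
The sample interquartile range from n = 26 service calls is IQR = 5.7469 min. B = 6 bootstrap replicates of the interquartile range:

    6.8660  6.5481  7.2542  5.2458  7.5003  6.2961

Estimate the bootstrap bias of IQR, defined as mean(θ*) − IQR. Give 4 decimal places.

bias = +0.8715

mean(θ*) = (6.8660 + 6.5481 + 7.2542 + 5.2458 + 7.5003 + 6.2961) / 6 = 6.61842
bias = 6.61842 − 5.7469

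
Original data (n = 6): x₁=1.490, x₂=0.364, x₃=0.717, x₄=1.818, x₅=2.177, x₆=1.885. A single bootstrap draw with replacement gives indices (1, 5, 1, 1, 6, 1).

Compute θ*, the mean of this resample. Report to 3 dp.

θ* = 1.670

Resample values: 1.490, 2.177, 1.490, 1.490, 1.885, 1.490.
Mean = (1.490 + 2.177 + 1.490 + 1.490 + 1.885 + 1.490) / 6 = 10.0220 / 6 = 1.670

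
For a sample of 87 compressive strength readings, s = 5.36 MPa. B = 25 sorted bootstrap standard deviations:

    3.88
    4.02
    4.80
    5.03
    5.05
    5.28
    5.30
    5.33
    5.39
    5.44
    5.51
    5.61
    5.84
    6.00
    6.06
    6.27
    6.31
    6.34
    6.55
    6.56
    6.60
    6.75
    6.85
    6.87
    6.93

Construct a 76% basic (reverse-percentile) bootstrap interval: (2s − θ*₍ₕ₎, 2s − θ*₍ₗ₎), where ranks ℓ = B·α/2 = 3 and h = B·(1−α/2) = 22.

(3.97, 5.92)

Percentile endpoints at ranks 3 and 22: θ*₍3₎ = 4.80, θ*₍22₎ = 6.75.
Basic interval reflects these around s:
  lower = 2 × 5.36 − 6.75 = 3.97
  upper = 2 × 5.36 − 4.80 = 5.92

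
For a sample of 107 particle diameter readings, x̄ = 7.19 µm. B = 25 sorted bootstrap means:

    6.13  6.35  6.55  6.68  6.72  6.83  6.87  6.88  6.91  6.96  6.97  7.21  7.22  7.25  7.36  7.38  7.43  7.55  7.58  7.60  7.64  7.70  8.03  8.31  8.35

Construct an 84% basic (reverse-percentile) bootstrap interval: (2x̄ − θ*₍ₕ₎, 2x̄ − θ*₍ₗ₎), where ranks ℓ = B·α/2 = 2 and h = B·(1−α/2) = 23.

Percentile endpoints at ranks 2 and 23: θ*₍2₎ = 6.35, θ*₍23₎ = 8.03.
Basic interval reflects these around x̄:
  lower = 2 × 7.19 − 8.03 = 6.35
  upper = 2 × 7.19 − 6.35 = 8.03

(6.35, 8.03)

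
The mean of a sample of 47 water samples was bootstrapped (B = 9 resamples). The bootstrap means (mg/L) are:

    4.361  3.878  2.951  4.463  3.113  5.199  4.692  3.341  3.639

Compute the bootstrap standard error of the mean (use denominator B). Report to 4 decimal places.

Bootstrap SE is the standard deviation of the 9 replicate means.
Mean of replicates: (4.361 + 3.878 + 2.951 + 4.463 + 3.113 + 5.199 + 4.692 + 3.341 + 3.639) / 9 = 35.63700 / 9 = 3.95967
Sum of squared deviations: (+0.40133)² + (−0.08167)² + (−1.00867)² + (+0.50333)² + (−0.84667)² + (+1.23933)² + (+0.73233)² + (−0.61867)² + (−0.32067)² = 4.71317
Variance = 4.71317 / 9 = 0.52369
SE* = √0.52369

SE* = 0.7237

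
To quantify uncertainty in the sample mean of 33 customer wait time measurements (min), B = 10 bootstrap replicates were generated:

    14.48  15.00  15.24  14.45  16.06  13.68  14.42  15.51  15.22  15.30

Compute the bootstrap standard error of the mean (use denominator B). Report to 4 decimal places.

SE* = 0.6473

Bootstrap SE is the standard deviation of the 10 replicate means.
Mean of replicates: (14.48 + 15.00 + 15.24 + 14.45 + 16.06 + 13.68 + 14.42 + 15.51 + 15.22 + 15.30) / 10 = 149.36000 / 10 = 14.93600
Sum of squared deviations: (−0.45600)² + (+0.06400)² + (+0.30400)² + (−0.48600)² + (+1.12400)² + (−1.25600)² + (−0.51600)² + (+0.57400)² + (+0.28400)² + (+0.36400)² = 4.19044
Variance = 4.19044 / 10 = 0.41904
SE* = √0.41904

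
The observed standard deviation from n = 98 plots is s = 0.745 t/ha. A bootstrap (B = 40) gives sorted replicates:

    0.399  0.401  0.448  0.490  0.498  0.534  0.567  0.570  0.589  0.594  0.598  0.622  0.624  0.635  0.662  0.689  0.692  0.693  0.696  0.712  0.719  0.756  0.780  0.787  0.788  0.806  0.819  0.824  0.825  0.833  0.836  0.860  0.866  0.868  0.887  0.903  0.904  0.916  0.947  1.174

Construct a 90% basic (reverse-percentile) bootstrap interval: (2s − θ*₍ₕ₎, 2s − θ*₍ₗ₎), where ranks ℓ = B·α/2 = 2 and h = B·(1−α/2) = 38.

(0.574, 1.089)

Percentile endpoints at ranks 2 and 38: θ*₍2₎ = 0.401, θ*₍38₎ = 0.916.
Basic interval reflects these around s:
  lower = 2 × 0.745 − 0.916 = 0.574
  upper = 2 × 0.745 − 0.401 = 1.089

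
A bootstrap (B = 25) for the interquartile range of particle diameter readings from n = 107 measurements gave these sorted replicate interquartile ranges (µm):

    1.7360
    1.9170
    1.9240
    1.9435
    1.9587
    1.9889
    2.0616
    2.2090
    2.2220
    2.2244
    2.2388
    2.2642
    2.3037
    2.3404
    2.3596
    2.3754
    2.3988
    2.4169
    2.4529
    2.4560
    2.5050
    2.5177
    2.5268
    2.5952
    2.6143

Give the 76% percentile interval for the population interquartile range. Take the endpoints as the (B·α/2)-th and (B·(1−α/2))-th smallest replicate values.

α = 0.24; lower rank = 25 × 0.120 = 3; upper rank = 25 × 0.880 = 22.
The 3rd smallest replicate is 1.9240; the 22nd is 2.5177.

(1.9240, 2.5177)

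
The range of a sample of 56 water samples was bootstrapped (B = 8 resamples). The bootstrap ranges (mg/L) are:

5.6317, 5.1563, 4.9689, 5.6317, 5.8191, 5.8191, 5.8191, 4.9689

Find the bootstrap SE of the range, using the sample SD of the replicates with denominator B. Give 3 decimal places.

Bootstrap SE is the standard deviation of the 8 replicate ranges.
Mean of replicates: (5.6317 + 5.1563 + 4.9689 + 5.6317 + 5.8191 + 5.8191 + 5.8191 + 4.9689) / 8 = 43.81480 / 8 = 5.47685
Sum of squared deviations: (+0.15485)² + (−0.32055)² + (−0.50795)² + (+0.15485)² + (+0.34225)² + (+0.34225)² + (+0.34225)² + (−0.50795)² = 1.01814
Variance = 1.01814 / 8 = 0.12727
SE* = √0.12727

SE* = 0.357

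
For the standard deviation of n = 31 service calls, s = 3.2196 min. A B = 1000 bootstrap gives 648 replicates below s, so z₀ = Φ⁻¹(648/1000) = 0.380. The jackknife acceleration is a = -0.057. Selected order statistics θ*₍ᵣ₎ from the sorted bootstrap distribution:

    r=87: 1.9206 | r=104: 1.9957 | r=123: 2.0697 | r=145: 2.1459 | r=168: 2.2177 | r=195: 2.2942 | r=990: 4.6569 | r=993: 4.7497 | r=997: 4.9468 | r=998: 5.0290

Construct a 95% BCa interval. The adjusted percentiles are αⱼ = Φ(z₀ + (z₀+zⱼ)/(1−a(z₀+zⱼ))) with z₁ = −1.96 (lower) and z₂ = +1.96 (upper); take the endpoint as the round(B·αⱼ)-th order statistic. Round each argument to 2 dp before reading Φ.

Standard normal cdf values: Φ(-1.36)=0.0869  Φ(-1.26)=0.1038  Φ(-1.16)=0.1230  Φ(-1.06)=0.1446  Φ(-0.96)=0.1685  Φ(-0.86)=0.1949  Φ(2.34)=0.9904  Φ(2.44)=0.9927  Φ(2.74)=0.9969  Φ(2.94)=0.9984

Lower: z₀ + z₁ = 0.380 + (-1.960) = -1.580; 1 − a(z₀+z₁) = 1 − (-0.057)(-1.580) = 0.9099; argument = 0.380 + (-1.580)/0.9099 = -1.3564 → -1.36.
α₁ = Φ(-1.36) = 0.0869; rank = round(1000 × 0.0869) = 87; θ*₍87₎ = 1.9206.
Upper: z₀ + z₂ = 2.340; 1 − a(z₀+z₂) = 1.1334; argument = 2.4446 → 2.44; α₂ = 0.9927; rank = 993; θ*₍993₎ = 4.7497.

(1.9206, 4.7497)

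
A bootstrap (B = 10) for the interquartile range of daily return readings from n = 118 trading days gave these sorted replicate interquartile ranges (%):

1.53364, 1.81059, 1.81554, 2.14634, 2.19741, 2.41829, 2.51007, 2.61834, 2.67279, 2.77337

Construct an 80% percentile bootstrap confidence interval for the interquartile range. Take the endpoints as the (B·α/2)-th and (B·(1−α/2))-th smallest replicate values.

α = 0.20; lower rank = 10 × 0.100 = 1; upper rank = 10 × 0.900 = 9.
The 1st smallest replicate is 1.53364; the 9th is 2.67279.

(1.53364, 2.67279)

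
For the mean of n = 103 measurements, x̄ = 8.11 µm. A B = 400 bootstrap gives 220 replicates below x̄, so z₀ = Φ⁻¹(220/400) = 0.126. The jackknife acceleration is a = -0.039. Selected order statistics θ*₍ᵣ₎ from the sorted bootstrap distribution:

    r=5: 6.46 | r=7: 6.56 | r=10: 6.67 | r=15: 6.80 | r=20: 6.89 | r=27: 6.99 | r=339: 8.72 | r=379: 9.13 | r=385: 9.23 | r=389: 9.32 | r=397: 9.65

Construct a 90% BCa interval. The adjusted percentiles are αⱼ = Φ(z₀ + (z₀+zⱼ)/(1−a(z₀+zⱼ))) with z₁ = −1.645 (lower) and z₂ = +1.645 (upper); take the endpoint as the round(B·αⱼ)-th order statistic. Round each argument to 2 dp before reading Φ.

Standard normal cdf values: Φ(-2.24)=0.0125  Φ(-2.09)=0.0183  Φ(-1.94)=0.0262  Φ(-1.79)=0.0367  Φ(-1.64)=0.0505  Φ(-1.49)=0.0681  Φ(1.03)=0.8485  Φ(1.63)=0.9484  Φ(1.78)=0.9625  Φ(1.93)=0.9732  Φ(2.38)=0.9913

(6.99, 9.23)

Lower: z₀ + z₁ = 0.126 + (-1.645) = -1.519; 1 − a(z₀+z₁) = 1 − (-0.039)(-1.519) = 0.9408; argument = 0.126 + (-1.519)/0.9408 = -1.4887 → -1.49.
α₁ = Φ(-1.49) = 0.0681; rank = round(400 × 0.0681) = 27; θ*₍27₎ = 6.99.
Upper: z₀ + z₂ = 1.771; 1 − a(z₀+z₂) = 1.0691; argument = 1.7826 → 1.78; α₂ = 0.9625; rank = 385; θ*₍385₎ = 9.23.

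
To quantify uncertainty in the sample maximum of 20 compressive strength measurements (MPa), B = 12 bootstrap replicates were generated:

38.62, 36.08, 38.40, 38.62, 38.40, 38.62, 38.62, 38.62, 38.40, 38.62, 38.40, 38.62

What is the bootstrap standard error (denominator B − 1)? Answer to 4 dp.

Bootstrap SE is the standard deviation of the 12 replicate maximums.
Mean of replicates: (38.62 + 36.08 + 38.40 + 38.62 + 38.40 + 38.62 + 38.62 + 38.62 + 38.40 + 38.62 + 38.40 + 38.62) / 12 = 460.02000 / 12 = 38.33500
Sum of squared deviations: (+0.28500)² + (−2.25500)² + (+0.06500)² + (+0.28500)² + (+0.06500)² + (+0.28500)² + (+0.28500)² + (+0.28500)² + (+0.06500)² + (+0.28500)² + (+0.06500)² + (+0.28500)² = 5.67050
Variance = 5.67050 / 11 = 0.51550
SE* = √0.51550

SE* = 0.7180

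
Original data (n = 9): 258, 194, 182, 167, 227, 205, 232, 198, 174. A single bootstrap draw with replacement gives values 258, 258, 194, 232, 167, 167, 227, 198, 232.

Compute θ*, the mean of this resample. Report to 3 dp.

θ* = 214.778

Mean = (258 + 258 + 194 + 232 + 167 + 167 + 227 + 198 + 232) / 9 = 1933.0 / 9 = 214.778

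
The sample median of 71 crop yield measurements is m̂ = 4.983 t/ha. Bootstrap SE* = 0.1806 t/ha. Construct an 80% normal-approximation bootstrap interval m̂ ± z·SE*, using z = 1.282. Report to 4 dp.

(4.7515, 5.2145)

Margin = 1.282 × 0.1806 = 0.23153
Interval: 4.983 ± 0.23153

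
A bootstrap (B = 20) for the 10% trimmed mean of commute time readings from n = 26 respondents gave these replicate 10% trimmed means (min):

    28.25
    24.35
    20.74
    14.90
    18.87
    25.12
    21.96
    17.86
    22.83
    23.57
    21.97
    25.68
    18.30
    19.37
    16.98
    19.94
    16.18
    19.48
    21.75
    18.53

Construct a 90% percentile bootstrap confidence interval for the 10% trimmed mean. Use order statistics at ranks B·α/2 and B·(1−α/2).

(14.90, 25.68)

Sorted replicates: 14.90, 16.18, 16.98, 17.86, 18.30, 18.53, 18.87, 19.37, 19.48, 19.94, 20.74, 21.75, 21.96, 21.97, 22.83, 23.57, 24.35, 25.12, 25.68, 28.25
α = 0.10; lower rank = 20 × 0.050 = 1; upper rank = 20 × 0.950 = 19.
The 1st smallest replicate is 14.90; the 19th is 25.68.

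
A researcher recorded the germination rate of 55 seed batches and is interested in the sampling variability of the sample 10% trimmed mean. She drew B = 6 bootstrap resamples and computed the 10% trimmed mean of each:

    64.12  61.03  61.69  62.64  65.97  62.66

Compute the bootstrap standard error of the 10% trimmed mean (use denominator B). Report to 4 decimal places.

SE* = 1.6287

Bootstrap SE is the standard deviation of the 6 replicate 10% trimmed means.
Mean of replicates: (64.12 + 61.03 + 61.69 + 62.64 + 65.97 + 62.66) / 6 = 378.11000 / 6 = 63.01833
Sum of squared deviations: (+1.10167)² + (−1.98833)² + (−1.32833)² + (−0.37833)² + (+2.95167)² + (−0.35833)² = 15.91548
Variance = 15.91548 / 6 = 2.65258
SE* = √2.65258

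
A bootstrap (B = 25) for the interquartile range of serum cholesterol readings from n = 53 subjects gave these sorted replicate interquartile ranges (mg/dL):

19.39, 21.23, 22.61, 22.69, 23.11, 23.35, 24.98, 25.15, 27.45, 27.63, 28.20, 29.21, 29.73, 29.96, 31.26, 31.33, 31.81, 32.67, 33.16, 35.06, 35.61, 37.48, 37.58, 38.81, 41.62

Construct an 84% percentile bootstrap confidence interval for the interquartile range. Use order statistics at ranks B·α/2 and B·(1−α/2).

(21.23, 37.58)

α = 0.16; lower rank = 25 × 0.080 = 2; upper rank = 25 × 0.920 = 23.
The 2nd smallest replicate is 21.23; the 23rd is 37.58.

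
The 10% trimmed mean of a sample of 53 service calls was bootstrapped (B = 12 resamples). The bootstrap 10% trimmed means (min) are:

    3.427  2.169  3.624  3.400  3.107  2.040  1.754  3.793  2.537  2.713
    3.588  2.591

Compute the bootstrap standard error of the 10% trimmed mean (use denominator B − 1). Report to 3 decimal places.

Bootstrap SE is the standard deviation of the 12 replicate 10% trimmed means.
Mean of replicates: (3.427 + 2.169 + 3.624 + 3.400 + 3.107 + 2.040 + 1.754 + 3.793 + 2.537 + 2.713 + 3.588 + 2.591) / 12 = 34.7430 / 12 = 2.8953
Sum of squared deviations: (+0.5317)² + (−0.7263)² + (+0.7287)² + (+0.5047)² + (+0.2117)² + (−0.8553)² + (−1.1413)² + (+0.8977)² + (−0.3583)² + (−0.1823)² + (+0.6927)² + (−0.3043)² = 5.2148
Variance = 5.2148 / 11 = 0.4741
SE* = √0.4741

SE* = 0.689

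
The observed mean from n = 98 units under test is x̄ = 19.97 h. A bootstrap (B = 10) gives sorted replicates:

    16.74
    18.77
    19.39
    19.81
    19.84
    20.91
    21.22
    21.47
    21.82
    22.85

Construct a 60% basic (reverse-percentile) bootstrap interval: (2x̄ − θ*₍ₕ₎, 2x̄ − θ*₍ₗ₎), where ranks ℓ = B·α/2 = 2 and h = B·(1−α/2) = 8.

Percentile endpoints at ranks 2 and 8: θ*₍2₎ = 18.77, θ*₍8₎ = 21.47.
Basic interval reflects these around x̄:
  lower = 2 × 19.97 − 21.47 = 18.47
  upper = 2 × 19.97 − 18.77 = 21.17

(18.47, 21.17)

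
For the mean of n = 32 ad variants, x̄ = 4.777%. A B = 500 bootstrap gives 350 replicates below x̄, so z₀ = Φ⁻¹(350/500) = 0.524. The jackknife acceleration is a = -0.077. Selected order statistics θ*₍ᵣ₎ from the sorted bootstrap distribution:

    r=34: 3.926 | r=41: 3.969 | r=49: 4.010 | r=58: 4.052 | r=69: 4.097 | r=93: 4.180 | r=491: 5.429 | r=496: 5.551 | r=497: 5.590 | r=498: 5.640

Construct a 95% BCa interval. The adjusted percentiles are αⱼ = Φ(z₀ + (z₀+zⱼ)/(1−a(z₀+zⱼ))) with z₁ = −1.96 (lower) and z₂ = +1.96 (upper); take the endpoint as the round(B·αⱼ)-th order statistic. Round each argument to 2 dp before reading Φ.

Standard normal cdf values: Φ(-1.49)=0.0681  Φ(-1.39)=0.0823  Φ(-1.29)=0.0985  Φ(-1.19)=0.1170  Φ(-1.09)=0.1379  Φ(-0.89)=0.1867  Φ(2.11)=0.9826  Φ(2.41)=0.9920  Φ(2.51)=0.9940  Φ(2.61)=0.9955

(4.097, 5.640)

Lower: z₀ + z₁ = 0.524 + (-1.960) = -1.436; 1 − a(z₀+z₁) = 1 − (-0.077)(-1.436) = 0.8894; argument = 0.524 + (-1.436)/0.8894 = -1.0905 → -1.09.
α₁ = Φ(-1.09) = 0.1379; rank = round(500 × 0.1379) = 69; θ*₍69₎ = 4.097.
Upper: z₀ + z₂ = 2.484; 1 − a(z₀+z₂) = 1.1913; argument = 2.6092 → 2.61; α₂ = 0.9955; rank = 498; θ*₍498₎ = 5.640.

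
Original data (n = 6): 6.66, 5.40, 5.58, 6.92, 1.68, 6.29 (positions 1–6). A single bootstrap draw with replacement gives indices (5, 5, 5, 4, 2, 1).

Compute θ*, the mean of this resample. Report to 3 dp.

Resample values: 1.68, 1.68, 1.68, 6.92, 5.40, 6.66.
Mean = (1.68 + 1.68 + 1.68 + 6.92 + 5.40 + 6.66) / 6 = 24.020 / 6 = 4.003

θ* = 4.003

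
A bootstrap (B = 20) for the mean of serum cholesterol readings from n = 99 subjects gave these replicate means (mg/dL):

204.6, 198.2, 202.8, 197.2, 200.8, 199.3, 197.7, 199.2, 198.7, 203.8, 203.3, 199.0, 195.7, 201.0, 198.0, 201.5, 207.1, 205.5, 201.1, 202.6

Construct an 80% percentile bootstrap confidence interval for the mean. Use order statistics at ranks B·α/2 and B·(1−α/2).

Sorted replicates: 195.7, 197.2, 197.7, 198.0, 198.2, 198.7, 199.0, 199.2, 199.3, 200.8, 201.0, 201.1, 201.5, 202.6, 202.8, 203.3, 203.8, 204.6, 205.5, 207.1
α = 0.20; lower rank = 20 × 0.100 = 2; upper rank = 20 × 0.900 = 18.
The 2nd smallest replicate is 197.2; the 18th is 204.6.

(197.2, 204.6)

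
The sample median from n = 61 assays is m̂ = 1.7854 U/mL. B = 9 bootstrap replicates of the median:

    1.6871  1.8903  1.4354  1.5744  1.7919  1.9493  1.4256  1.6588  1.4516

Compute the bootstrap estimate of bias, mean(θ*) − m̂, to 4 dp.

mean(θ*) = (1.6871 + 1.8903 + 1.4354 + 1.5744 + 1.7919 + 1.9493 + 1.4256 + 1.6588 + 1.4516) / 9 = 1.65160
bias = 1.65160 − 1.7854

bias = −0.1338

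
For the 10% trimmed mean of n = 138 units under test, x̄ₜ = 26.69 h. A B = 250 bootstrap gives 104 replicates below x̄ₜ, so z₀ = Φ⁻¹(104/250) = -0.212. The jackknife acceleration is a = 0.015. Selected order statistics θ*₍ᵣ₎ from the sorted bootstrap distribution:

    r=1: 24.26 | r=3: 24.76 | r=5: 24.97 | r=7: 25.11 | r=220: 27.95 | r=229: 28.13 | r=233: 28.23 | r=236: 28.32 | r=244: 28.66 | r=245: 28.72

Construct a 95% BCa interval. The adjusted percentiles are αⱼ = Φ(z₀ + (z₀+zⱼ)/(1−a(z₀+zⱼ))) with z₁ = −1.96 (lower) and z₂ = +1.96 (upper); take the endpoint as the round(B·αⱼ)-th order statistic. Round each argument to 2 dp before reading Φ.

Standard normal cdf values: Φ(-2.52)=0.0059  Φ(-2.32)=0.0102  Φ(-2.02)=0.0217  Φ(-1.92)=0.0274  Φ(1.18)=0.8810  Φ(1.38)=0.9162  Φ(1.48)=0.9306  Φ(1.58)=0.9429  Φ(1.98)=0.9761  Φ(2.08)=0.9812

Lower: z₀ + z₁ = -0.212 + (-1.960) = -2.172; 1 − a(z₀+z₁) = 1 − (0.015)(-2.172) = 1.0326; argument = -0.212 + (-2.172)/1.0326 = -2.3155 → -2.32.
α₁ = Φ(-2.32) = 0.0102; rank = round(250 × 0.0102) = 3; θ*₍3₎ = 24.76.
Upper: z₀ + z₂ = 1.748; 1 − a(z₀+z₂) = 0.9738; argument = 1.5831 → 1.58; α₂ = 0.9429; rank = 236; θ*₍236₎ = 28.32.

(24.76, 28.32)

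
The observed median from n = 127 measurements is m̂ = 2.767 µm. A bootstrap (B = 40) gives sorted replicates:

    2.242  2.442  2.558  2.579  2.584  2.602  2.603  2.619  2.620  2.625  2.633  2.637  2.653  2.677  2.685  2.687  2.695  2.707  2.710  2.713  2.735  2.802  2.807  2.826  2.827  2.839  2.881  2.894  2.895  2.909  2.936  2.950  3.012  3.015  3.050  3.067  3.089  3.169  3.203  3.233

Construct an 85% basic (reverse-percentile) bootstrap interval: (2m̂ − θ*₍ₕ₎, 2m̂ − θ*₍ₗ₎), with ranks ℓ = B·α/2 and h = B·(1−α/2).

Percentile endpoints at ranks 3 and 37: θ*₍3₎ = 2.558, θ*₍37₎ = 3.089.
Basic interval reflects these around m̂:
  lower = 2 × 2.767 − 3.089 = 2.445
  upper = 2 × 2.767 − 2.558 = 2.976

(2.445, 2.976)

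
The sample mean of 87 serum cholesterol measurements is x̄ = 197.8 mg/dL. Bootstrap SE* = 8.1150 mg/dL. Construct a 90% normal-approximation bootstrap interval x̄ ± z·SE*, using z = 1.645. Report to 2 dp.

Margin = 1.645 × 8.1150 = 13.349
Interval: 197.8 ± 13.349

(184.45, 211.15)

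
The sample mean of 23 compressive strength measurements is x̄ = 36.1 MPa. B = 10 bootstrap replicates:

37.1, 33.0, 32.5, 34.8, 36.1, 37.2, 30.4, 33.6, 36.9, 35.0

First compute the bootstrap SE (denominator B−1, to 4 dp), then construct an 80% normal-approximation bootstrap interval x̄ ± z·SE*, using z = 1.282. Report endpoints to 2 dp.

Mean of replicates = 34.6600; sum of squared deviations = 46.3240; SE* = √(46.3240/9) = 2.2687
Margin = 1.282 × 2.2687 = 2.908
Interval: 36.1 ± 2.908

(33.19, 39.01)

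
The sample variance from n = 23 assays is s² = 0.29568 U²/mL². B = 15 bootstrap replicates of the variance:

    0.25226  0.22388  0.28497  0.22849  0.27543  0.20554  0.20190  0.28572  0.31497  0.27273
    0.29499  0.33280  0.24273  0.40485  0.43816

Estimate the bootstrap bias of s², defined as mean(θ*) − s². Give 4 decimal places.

bias = −0.0117

mean(θ*) = (0.25226 + 0.22388 + 0.28497 + 0.22849 + 0.27543 + 0.20554 + 0.20190 + 0.28572 + 0.31497 + 0.27273 + 0.29499 + 0.33280 + 0.24273 + 0.40485 + 0.43816) / 15 = 0.28396
bias = 0.28396 − 0.29568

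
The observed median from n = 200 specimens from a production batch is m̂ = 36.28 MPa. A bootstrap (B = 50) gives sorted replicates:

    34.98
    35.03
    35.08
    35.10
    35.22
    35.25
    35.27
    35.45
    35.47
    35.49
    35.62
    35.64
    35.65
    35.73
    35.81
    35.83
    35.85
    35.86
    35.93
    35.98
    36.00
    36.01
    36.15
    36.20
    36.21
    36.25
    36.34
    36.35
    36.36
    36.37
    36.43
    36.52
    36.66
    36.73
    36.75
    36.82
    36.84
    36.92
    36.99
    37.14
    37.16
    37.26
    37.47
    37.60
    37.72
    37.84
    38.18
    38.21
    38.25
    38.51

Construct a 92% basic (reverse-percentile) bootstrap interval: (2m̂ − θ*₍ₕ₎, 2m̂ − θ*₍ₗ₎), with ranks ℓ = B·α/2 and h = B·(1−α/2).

Percentile endpoints at ranks 2 and 48: θ*₍2₎ = 35.03, θ*₍48₎ = 38.21.
Basic interval reflects these around m̂:
  lower = 2 × 36.28 − 38.21 = 34.35
  upper = 2 × 36.28 − 35.03 = 37.53

(34.35, 37.53)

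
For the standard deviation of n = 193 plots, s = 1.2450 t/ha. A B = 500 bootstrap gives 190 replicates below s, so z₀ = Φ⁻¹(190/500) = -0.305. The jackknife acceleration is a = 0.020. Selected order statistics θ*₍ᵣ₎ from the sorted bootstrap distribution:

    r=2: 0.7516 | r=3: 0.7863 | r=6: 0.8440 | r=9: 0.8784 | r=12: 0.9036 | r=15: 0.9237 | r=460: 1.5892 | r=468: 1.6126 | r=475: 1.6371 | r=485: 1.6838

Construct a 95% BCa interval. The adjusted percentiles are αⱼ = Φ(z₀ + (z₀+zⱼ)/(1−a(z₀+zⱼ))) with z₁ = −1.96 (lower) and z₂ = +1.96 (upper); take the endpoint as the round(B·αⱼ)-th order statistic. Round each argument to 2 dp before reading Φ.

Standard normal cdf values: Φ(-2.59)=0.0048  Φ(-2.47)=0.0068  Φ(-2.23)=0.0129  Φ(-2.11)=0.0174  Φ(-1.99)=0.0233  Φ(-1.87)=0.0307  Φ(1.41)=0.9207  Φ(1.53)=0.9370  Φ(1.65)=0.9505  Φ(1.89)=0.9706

Lower: z₀ + z₁ = -0.305 + (-1.960) = -2.265; 1 − a(z₀+z₁) = 1 − (0.020)(-2.265) = 1.0453; argument = -0.305 + (-2.265)/1.0453 = -2.4718 → -2.47.
α₁ = Φ(-2.47) = 0.0068; rank = round(500 × 0.0068) = 3; θ*₍3₎ = 0.7863.
Upper: z₀ + z₂ = 1.655; 1 − a(z₀+z₂) = 0.9669; argument = 1.4067 → 1.41; α₂ = 0.9207; rank = 460; θ*₍460₎ = 1.5892.

(0.7863, 1.5892)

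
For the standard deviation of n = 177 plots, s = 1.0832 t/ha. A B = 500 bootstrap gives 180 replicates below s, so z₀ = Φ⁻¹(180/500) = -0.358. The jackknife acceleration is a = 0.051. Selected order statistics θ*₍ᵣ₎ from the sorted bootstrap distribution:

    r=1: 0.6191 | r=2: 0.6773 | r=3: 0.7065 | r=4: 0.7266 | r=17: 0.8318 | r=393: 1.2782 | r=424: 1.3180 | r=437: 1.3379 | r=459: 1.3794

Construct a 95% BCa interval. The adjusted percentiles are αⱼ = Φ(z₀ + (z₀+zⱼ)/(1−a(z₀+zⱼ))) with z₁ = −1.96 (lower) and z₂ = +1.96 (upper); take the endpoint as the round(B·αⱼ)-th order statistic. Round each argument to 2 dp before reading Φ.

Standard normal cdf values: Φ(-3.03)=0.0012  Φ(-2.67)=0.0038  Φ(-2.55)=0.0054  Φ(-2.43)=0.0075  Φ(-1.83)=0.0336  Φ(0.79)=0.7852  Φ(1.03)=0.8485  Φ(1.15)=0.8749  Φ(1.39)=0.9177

Lower: z₀ + z₁ = -0.358 + (-1.960) = -2.318; 1 − a(z₀+z₁) = 1 − (0.051)(-2.318) = 1.1182; argument = -0.358 + (-2.318)/1.1182 = -2.4309 → -2.43.
α₁ = Φ(-2.43) = 0.0075; rank = round(500 × 0.0075) = 4; θ*₍4₎ = 0.7266.
Upper: z₀ + z₂ = 1.602; 1 − a(z₀+z₂) = 0.9183; argument = 1.3865 → 1.39; α₂ = 0.9177; rank = 459; θ*₍459₎ = 1.3794.

(0.7266, 1.3794)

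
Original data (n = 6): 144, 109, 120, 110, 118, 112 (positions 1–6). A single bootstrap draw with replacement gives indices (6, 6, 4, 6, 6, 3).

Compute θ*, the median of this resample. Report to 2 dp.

Resample values: 112, 112, 110, 112, 112, 120.
Sorted: 110, 112, 112, 112, 112, 120
Median = average of the two middle values = 112.00

θ* = 112.00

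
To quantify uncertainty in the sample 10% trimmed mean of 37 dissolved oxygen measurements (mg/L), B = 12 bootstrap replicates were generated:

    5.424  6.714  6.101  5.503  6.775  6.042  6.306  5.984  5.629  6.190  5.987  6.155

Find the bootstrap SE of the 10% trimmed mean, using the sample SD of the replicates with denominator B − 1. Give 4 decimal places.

Bootstrap SE is the standard deviation of the 12 replicate 10% trimmed means.
Mean of replicates: (5.424 + 6.714 + 6.101 + 5.503 + 6.775 + 6.042 + 6.306 + 5.984 + 5.629 + 6.190 + 5.987 + 6.155) / 12 = 72.81000 / 12 = 6.06750
Sum of squared deviations: (−0.64350)² + (+0.64650)² + (+0.03350)² + (−0.56450)² + (+0.70750)² + (−0.02550)² + (+0.23850)² + (−0.08350)² + (−0.43850)² + (+0.12250)² + (−0.08050)² + (+0.08750)² = 1.93832
Variance = 1.93832 / 11 = 0.17621
SE* = √0.17621

SE* = 0.4198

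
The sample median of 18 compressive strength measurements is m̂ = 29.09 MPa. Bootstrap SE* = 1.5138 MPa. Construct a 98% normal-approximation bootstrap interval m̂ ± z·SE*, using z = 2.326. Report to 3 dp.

Margin = 2.326 × 1.5138 = 3.5211
Interval: 29.09 ± 3.5211

(25.569, 32.611)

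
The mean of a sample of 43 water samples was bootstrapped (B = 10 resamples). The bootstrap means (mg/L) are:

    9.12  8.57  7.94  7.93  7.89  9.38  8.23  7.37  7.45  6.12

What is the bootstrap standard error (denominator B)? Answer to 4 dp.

SE* = 0.8827

Bootstrap SE is the standard deviation of the 10 replicate means.
Mean of replicates: (9.12 + 8.57 + 7.94 + 7.93 + 7.89 + 9.38 + 8.23 + 7.37 + 7.45 + 6.12) / 10 = 80.00000 / 10 = 8.00000
Sum of squared deviations: (+1.12000)² + (+0.57000)² + (−0.06000)² + (−0.07000)² + (−0.11000)² + (+1.38000)² + (+0.23000)² + (−0.63000)² + (−0.55000)² + (−1.88000)² = 7.79100
Variance = 7.79100 / 10 = 0.77910
SE* = √0.77910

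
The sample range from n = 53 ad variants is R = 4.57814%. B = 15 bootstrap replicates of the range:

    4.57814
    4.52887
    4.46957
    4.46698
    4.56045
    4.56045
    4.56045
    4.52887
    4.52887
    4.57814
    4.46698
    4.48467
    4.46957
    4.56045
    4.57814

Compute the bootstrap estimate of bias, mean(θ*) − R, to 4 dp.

mean(θ*) = (4.57814 + 4.52887 + 4.46957 + 4.46698 + 4.56045 + 4.56045 + 4.56045 + 4.52887 + 4.52887 + 4.57814 + 4.46698 + 4.48467 + 4.46957 + 4.56045 + 4.57814) / 15 = 4.52804
bias = 4.52804 − 4.57814

bias = −0.0501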